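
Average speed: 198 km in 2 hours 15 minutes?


Distance: 198 km
Time: 2h 15m = 135 min = 135/60 = 9/4 hours
Speed = 198 ÷ (9/4) = 198 × 4 / 9 = 792/9 = 88.0 km/h

88.0 km/h


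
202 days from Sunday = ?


Saturday

Start: Sunday (index 6)
(6 + 202) mod 7
= 208 mod 7
= 5
Index 5 → Saturday


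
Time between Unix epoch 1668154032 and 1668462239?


308207 seconds (85.6 hours / 3.57 days)

Difference = 1668462239 - 1668154032 = 308207 seconds
In hours: 308207 / 3600 ≈ 85.6
In days: 308207 / 86400 ≈ 3.57


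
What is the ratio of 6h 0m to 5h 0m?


6:5 (1.20)

Duration 1: 360 minutes
Duration 2: 300 minutes
Ratio = 360:300
GCD = 60
Simplified = 6:5
As a decimal: 6/5 = 1.20


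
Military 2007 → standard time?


Hour: 20
20 - 12 = 8 → PM

8:07 PM


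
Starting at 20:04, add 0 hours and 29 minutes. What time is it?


Start: 1204 minutes from midnight
Add: 29 minutes
Total: 1233 minutes
Hours: 1233 ÷ 60 = 20 remainder 33

20:33


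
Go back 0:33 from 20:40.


20:07

Start: 1240 minutes from midnight
Subtract: 33 minutes
Remaining: 1240 - 33 = 1207
Hours: 20, Minutes: 7


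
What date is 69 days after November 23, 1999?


January 31, 2000

Start: November 23, 1999
Add 69 days
November 23 → December 1: 30 - 23 + 1 = 8 days (69 - 8 = 61 left)
December 1 → January 1: 31 - 1 + 1 = 31 days (61 - 31 = 30 left)
January 1 + 30 = January 31, 2000


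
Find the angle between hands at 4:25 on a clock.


17.5°

Hour hand = 4×30 + 25×0.5 = 132.5°
Minute hand = 25×6 = 150°
Difference = |132.5 - 150| = 17.5°


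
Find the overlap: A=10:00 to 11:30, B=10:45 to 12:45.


Meeting A: 600-690 (in minutes from midnight)
Meeting B: 645-765
Overlap start = max(600, 645) = 645
Overlap end = min(690, 765) = 690
Overlap = max(0, 690 - 645) = 45 min

45 minutes


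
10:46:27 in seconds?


Hours: 10 × 3600 = 36000
Minutes: 46 × 60 = 2760
Seconds: 27
Total = 36000 + 2760 + 27 = 38787

38787 seconds


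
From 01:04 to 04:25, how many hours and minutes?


3h 21m

End time in minutes: 4×60 + 25 = 265
Start time in minutes: 1×60 + 4 = 64
Difference = 265 - 64 = 201 minutes
= 3 hours 21 minutes


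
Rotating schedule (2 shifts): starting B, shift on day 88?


Shift A

Shifts: A, B
Start: B (index 1)
Day 88: (1 + 88 - 1) mod 2
= 88 mod 2
= 0
Index 0 → shift A


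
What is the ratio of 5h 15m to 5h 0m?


Duration 1: 315 minutes
Duration 2: 300 minutes
Ratio = 315:300
GCD = 15
Simplified = 21:20
As a decimal: 21/20 = 1.05

21:20 (1.05)


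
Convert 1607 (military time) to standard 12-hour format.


4:07 PM

Hour: 16
16 - 12 = 4 → PM


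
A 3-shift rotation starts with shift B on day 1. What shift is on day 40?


Shifts: A, B, C
Start: B (index 1)
Day 40: (1 + 40 - 1) mod 3
= 40 mod 3
= 1
Index 1 → shift B

Shift B


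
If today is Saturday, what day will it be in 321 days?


Friday

Start: Saturday (index 5)
(5 + 321) mod 7
= 326 mod 7
= 4
Index 4 → Friday


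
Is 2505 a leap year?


Rules: divisible by 4 AND (not by 100 OR by 400)
2505 ÷ 4 = 626 remainder 1 → not divisible by 4
Not divisible by 4 → not a leap year

No


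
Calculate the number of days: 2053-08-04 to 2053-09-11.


38 days

From August 4, 2053 to September 11, 2053
Rest of August 2053: 31 - 4 = 27
Days into September 2053: 11
Total = 27 + 11 = 38 days


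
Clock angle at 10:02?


Hour hand = 10×30 + 2×0.5 = 301.0°
Minute hand = 2×6 = 12°
Difference = |301.0 - 12| = 289.0°
Since > 180°: 360 - 289.0 = 71.0°

71.0°


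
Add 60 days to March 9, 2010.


May 8, 2010

Start: March 9, 2010
Add 60 days
March 9 → April 1: 31 - 9 + 1 = 23 days (60 - 23 = 37 left)
April 1 → May 1: 30 - 1 + 1 = 30 days (37 - 30 = 7 left)
May 1 + 7 = May 8, 2010


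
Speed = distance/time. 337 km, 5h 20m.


Distance: 337 km
Time: 5h 20m = 320 min = 320/60 = 16/3 hours
Speed = 337 ÷ (16/3) = 337 × 3 / 16 = 1011/16 ≈ 63.2 km/h

63.2 km/h


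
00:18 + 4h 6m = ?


Start: 18 minutes from midnight
Add: 246 minutes
Total: 264 minutes
Hours: 264 ÷ 60 = 4 remainder 24

04:24


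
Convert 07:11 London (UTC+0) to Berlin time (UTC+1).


Time difference = UTC+1 - UTC+0 = +1 hours
New hour = (7 + 1) mod 24
= 8 mod 24 = 8
Minutes unchanged → 08:11

08:11


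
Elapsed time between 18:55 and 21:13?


End time in minutes: 21×60 + 13 = 1273
Start time in minutes: 18×60 + 55 = 1135
Difference = 1273 - 1135 = 138 minutes
= 2 hours 18 minutes

2h 18m


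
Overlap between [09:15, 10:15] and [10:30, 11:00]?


0 minutes

Meeting A: 555-615 (in minutes from midnight)
Meeting B: 630-660
Overlap start = max(555, 630) = 630
Overlap end = min(615, 660) = 615
Overlap = max(0, 615 - 630) = 0 min


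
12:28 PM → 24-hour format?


12:28

Input: 12:28 PM
12 PM → 12 (noon)


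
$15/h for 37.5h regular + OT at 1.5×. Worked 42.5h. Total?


$675.00

Regular: 37.5h × $15 = $562.50
Overtime: 42.5 - 37.5 = 5.0h
OT pay: 5.0h × $15 × 1.5 = $112.50
Total = $562.50 + $112.50 = $675.00


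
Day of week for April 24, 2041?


Wednesday

Zeller's congruence:
q=24, m=4, k=41, j=20
h = (24 + ⌊13×5/5⌋ + 41 + ⌊41/4⌋ + ⌊20/4⌋ - 2×20) mod 7
= (24 + 13 + 41 + 10 + 5 - 40) mod 7
= 53 mod 7 = 4
h=4 → Wednesday


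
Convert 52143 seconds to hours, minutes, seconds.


Hours: 52143 ÷ 3600 = 14 remainder 1743
Minutes: 1743 ÷ 60 = 29 remainder 3
Seconds: 3

14h 29m 3s


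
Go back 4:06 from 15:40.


Start: 940 minutes from midnight
Subtract: 246 minutes
Remaining: 940 - 246 = 694
Hours: 11, Minutes: 34

11:34


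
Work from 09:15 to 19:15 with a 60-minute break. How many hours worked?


9h 0m (540 minutes)

Total time = (19×60+15) - (9×60+15)
= 1155 - 555 = 600 min
Minus break: 600 - 60 = 540 min
= 9h 0m


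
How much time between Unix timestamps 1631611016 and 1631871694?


Difference = 1631871694 - 1631611016 = 260678 seconds
In hours: 260678 / 3600 ≈ 72.4
In days: 260678 / 86400 ≈ 3.02

260678 seconds (72.4 hours / 3.02 days)


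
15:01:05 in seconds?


Hours: 15 × 3600 = 54000
Minutes: 1 × 60 = 60
Seconds: 5
Total = 54000 + 60 + 5 = 54065

54065 seconds


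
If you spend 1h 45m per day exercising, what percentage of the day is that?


Time: 105 minutes
Day: 1440 minutes
Percentage = (105/1440) × 100 ≈ 7.3%

7.3%


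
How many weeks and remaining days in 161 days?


Weeks: 161 ÷ 7 = 23 remainder 0

23 weeks 0 days


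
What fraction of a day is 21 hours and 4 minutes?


Total minutes: 21×60 + 4 = 1264
Day = 24×60 = 1440 minutes
Fraction = 1264/1440 ≈ 0.8778
As a percentage: 1264/1440 × 100 ≈ 87.78%

0.8778 (87.78%)


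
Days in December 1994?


Month: December (month 12)
December has 31 days

31 days


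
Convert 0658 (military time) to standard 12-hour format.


Hour: 6
6 < 12 → AM

6:58 AM


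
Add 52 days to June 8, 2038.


Start: June 8, 2038
Add 52 days
June 8 → July 1: 30 - 8 + 1 = 23 days (52 - 23 = 29 left)
July 1 + 29 = July 30, 2038

July 30, 2038


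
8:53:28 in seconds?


Hours: 8 × 3600 = 28800
Minutes: 53 × 60 = 3180
Seconds: 28
Total = 28800 + 3180 + 28 = 32008

32008 seconds


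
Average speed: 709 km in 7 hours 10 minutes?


Distance: 709 km
Time: 7h 10m = 430 min = 430/60 = 43/6 hours
Speed = 709 ÷ (43/6) = 709 × 6 / 43 = 4254/43 ≈ 98.9 km/h

98.9 km/h


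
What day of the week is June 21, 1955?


Tuesday

Zeller's congruence:
q=21, m=6, k=55, j=19
h = (21 + ⌊13×7/5⌋ + 55 + ⌊55/4⌋ + ⌊19/4⌋ - 2×19) mod 7
= (21 + 18 + 55 + 13 + 4 - 38) mod 7
= 73 mod 7 = 3
h=3 → Tuesday


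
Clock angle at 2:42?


171.0°

Hour hand = 2×30 + 42×0.5 = 81.0°
Minute hand = 42×6 = 252°
Difference = |81.0 - 252| = 171.0°


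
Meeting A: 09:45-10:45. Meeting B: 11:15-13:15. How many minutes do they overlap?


Meeting A: 585-645 (in minutes from midnight)
Meeting B: 675-795
Overlap start = max(585, 675) = 675
Overlap end = min(645, 795) = 645
Overlap = max(0, 645 - 675) = 0 min

0 minutes


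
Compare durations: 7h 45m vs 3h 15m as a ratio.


Duration 1: 465 minutes
Duration 2: 195 minutes
Ratio = 465:195
GCD = 15
Simplified = 31:13
As a decimal: 31/13 ≈ 2.38

31:13 (2.38)


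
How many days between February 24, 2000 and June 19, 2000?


116 days

From February 24, 2000 to June 19, 2000
Rest of February 2000: 29 - 24 = 5
Full months: March 31, April 30, May 31
Days into June 2000: 19
Total = 5 + 31 + 30 + 31 + 19 = 116 days


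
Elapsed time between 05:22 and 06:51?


1h 29m

End time in minutes: 6×60 + 51 = 411
Start time in minutes: 5×60 + 22 = 322
Difference = 411 - 322 = 89 minutes
= 1 hours 29 minutes


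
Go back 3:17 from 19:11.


Start: 1151 minutes from midnight
Subtract: 197 minutes
Remaining: 1151 - 197 = 954
Hours: 15, Minutes: 54

15:54


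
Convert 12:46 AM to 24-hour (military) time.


Input: 12:46 AM
12 AM → 00 (midnight)

00:46


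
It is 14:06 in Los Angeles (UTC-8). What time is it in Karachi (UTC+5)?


Time difference = UTC+5 - UTC-8 = +13 hours
New hour = (14 + 13) mod 24
= 27 mod 24 = 3
Minutes unchanged → 03:06; 27 ≥ 24 → next day

03:06 (next day)


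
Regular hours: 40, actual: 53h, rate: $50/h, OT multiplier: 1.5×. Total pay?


$2975.00

Regular: 40h × $50 = $2000.00
Overtime: 53 - 40 = 13h
OT pay: 13h × $50 × 1.5 = $975.00
Total = $2000.00 + $975.00 = $2975.00


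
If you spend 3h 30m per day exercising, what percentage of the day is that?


Time: 210 minutes
Day: 1440 minutes
Percentage = (210/1440) × 100 ≈ 14.6%

14.6%


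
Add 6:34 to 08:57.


Start: 537 minutes from midnight
Add: 394 minutes
Total: 931 minutes
Hours: 931 ÷ 60 = 15 remainder 31

15:31


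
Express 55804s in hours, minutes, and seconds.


Hours: 55804 ÷ 3600 = 15 remainder 1804
Minutes: 1804 ÷ 60 = 30 remainder 4
Seconds: 4

15h 30m 4s


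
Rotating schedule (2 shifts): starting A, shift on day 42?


Shifts: A, B
Start: A (index 0)
Day 42: (0 + 42 - 1) mod 2
= 41 mod 2
= 1
Index 1 → shift B

Shift B


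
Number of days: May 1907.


Month: May (month 5)
May has 31 days

31 days


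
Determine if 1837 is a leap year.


No

Rules: divisible by 4 AND (not by 100 OR by 400)
1837 ÷ 4 = 459 remainder 1 → not divisible by 4
Not divisible by 4 → not a leap year


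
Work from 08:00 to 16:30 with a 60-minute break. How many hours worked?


7h 30m (450 minutes)

Total time = (16×60+30) - (8×60+0)
= 990 - 480 = 510 min
Minus break: 510 - 60 = 450 min
= 7h 30m


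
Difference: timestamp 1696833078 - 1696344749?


488329 seconds (135.6 hours / 5.65 days)

Difference = 1696833078 - 1696344749 = 488329 seconds
In hours: 488329 / 3600 ≈ 135.6
In days: 488329 / 86400 ≈ 5.65


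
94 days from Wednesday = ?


Saturday

Start: Wednesday (index 2)
(2 + 94) mod 7
= 96 mod 7
= 5
Index 5 → Saturday


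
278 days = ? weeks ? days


Weeks: 278 ÷ 7 = 39 remainder 5

39 weeks 5 days


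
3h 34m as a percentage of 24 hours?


Total minutes: 3×60 + 34 = 214
Day = 24×60 = 1440 minutes
Fraction = 214/1440 ≈ 0.1486
As a percentage: 214/1440 × 100 ≈ 14.86%

0.1486 (14.86%)


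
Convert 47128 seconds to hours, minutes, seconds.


13h 5m 28s

Hours: 47128 ÷ 3600 = 13 remainder 328
Minutes: 328 ÷ 60 = 5 remainder 28
Seconds: 28


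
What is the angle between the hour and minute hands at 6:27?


31.5°

Hour hand = 6×30 + 27×0.5 = 193.5°
Minute hand = 27×6 = 162°
Difference = |193.5 - 162| = 31.5°


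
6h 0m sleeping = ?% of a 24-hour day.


25.0%

Time: 360 minutes
Day: 1440 minutes
Percentage = (360/1440) × 100 = 25.0%


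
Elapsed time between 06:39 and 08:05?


1h 26m

End time in minutes: 8×60 + 5 = 485
Start time in minutes: 6×60 + 39 = 399
Difference = 485 - 399 = 86 minutes
= 1 hours 26 minutes


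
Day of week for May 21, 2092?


Wednesday

Zeller's congruence:
q=21, m=5, k=92, j=20
h = (21 + ⌊13×6/5⌋ + 92 + ⌊92/4⌋ + ⌊20/4⌋ - 2×20) mod 7
= (21 + 15 + 92 + 23 + 5 - 40) mod 7
= 116 mod 7 = 4
h=4 → Wednesday


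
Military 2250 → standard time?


10:50 PM

Hour: 22
22 - 12 = 10 → PM


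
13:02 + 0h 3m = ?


Start: 782 minutes from midnight
Add: 3 minutes
Total: 785 minutes
Hours: 785 ÷ 60 = 13 remainder 5

13:05


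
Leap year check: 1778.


Rules: divisible by 4 AND (not by 100 OR by 400)
1778 ÷ 4 = 444 remainder 2 → not divisible by 4
Not divisible by 4 → not a leap year

No


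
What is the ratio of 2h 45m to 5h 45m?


Duration 1: 165 minutes
Duration 2: 345 minutes
Ratio = 165:345
GCD = 15
Simplified = 11:23
As a decimal: 11/23 ≈ 0.48

11:23 (0.48)


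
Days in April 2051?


Month: April (month 4)
April has 30 days

30 days


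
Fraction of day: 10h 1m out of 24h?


0.4174 (41.74%)

Total minutes: 10×60 + 1 = 601
Day = 24×60 = 1440 minutes
Fraction = 601/1440 ≈ 0.4174
As a percentage: 601/1440 × 100 ≈ 41.74%


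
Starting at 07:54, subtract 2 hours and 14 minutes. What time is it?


05:40

Start: 474 minutes from midnight
Subtract: 134 minutes
Remaining: 474 - 134 = 340
Hours: 5, Minutes: 40


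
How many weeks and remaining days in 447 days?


63 weeks 6 days

Weeks: 447 ÷ 7 = 63 remainder 6


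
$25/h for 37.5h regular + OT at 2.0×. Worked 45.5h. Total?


$1337.50

Regular: 37.5h × $25 = $937.50
Overtime: 45.5 - 37.5 = 8.0h
OT pay: 8.0h × $25 × 2.0 = $400.00
Total = $937.50 + $400.00 = $1337.50


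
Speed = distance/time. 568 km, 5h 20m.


106.5 km/h

Distance: 568 km
Time: 5h 20m = 320 min = 320/60 = 16/3 hours
Speed = 568 ÷ (16/3) = 568 × 3 / 16 = 1704/16 = 106.5 km/h


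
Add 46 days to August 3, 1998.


Start: August 3, 1998
Add 46 days
August 3 → September 1: 31 - 3 + 1 = 29 days (46 - 29 = 17 left)
September 1 + 17 = September 18, 1998

September 18, 1998


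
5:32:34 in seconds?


19954 seconds

Hours: 5 × 3600 = 18000
Minutes: 32 × 60 = 1920
Seconds: 34
Total = 18000 + 1920 + 34 = 19954


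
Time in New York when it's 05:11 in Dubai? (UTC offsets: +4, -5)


20:11 (previous day)

Time difference = UTC-5 - UTC+4 = -9 hours
New hour = (5 -9) mod 24
= -4 mod 24 = 20
Minutes unchanged → 20:11; -4 < 0 → previous day


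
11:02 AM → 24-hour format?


11:02

Input: 11:02 AM
AM hour stays: 11


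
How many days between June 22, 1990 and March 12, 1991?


263 days

From June 22, 1990 to March 12, 1991
Rest of June 1990: 30 - 22 = 8
Full months: July 31, August 31, September 30, October 31, November 30, December 31, January 31, February 1991 28
Days into March 1991: 12
Total = 8 + 31 + 31 + 30 + 31 + 30 + 31 + 31 + 28 + 12 = 263 days


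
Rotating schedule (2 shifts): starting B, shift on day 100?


Shift A

Shifts: A, B
Start: B (index 1)
Day 100: (1 + 100 - 1) mod 2
= 100 mod 2
= 0
Index 0 → shift A


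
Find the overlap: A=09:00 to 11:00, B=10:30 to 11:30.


Meeting A: 540-660 (in minutes from midnight)
Meeting B: 630-690
Overlap start = max(540, 630) = 630
Overlap end = min(660, 690) = 660
Overlap = max(0, 660 - 630) = 30 min

30 minutes


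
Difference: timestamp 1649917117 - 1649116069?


Difference = 1649917117 - 1649116069 = 801048 seconds
In hours: 801048 / 3600 ≈ 222.5
In days: 801048 / 86400 ≈ 9.27

801048 seconds (222.5 hours / 9.27 days)


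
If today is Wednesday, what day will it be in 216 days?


Start: Wednesday (index 2)
(2 + 216) mod 7
= 218 mod 7
= 1
Index 1 → Tuesday

Tuesday


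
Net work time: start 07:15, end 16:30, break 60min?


Total time = (16×60+30) - (7×60+15)
= 990 - 435 = 555 min
Minus break: 555 - 60 = 495 min
= 8h 15m

8h 15m (495 minutes)


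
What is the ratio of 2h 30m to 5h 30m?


Duration 1: 150 minutes
Duration 2: 330 minutes
Ratio = 150:330
GCD = 30
Simplified = 5:11
As a decimal: 5/11 ≈ 0.45

5:11 (0.45)


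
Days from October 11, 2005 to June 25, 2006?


257 days

From October 11, 2005 to June 25, 2006
Rest of October 2005: 31 - 11 = 20
Full months: November 30, December 31, January 31, February 2006 28, March 31, April 30, May 31
Days into June 2006: 25
Total = 20 + 30 + 31 + 31 + 28 + 31 + 30 + 31 + 25 = 257 days


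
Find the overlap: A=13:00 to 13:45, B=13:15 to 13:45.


Meeting A: 780-825 (in minutes from midnight)
Meeting B: 795-825
Overlap start = max(780, 795) = 795
Overlap end = min(825, 825) = 825
Overlap = max(0, 825 - 795) = 30 min

30 minutes


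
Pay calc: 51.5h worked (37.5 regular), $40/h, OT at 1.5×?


$2340.00

Regular: 37.5h × $40 = $1500.00
Overtime: 51.5 - 37.5 = 14.0h
OT pay: 14.0h × $40 × 1.5 = $840.00
Total = $1500.00 + $840.00 = $2340.00


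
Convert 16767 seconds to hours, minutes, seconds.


4h 39m 27s

Hours: 16767 ÷ 3600 = 4 remainder 2367
Minutes: 2367 ÷ 60 = 39 remainder 27
Seconds: 27


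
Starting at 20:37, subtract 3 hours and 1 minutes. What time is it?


17:36

Start: 1237 minutes from midnight
Subtract: 181 minutes
Remaining: 1237 - 181 = 1056
Hours: 17, Minutes: 36


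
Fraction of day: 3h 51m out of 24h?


0.1604 (16.04%)

Total minutes: 3×60 + 51 = 231
Day = 24×60 = 1440 minutes
Fraction = 231/1440 ≈ 0.1604
As a percentage: 231/1440 × 100 ≈ 16.04%


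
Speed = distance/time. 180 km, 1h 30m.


Distance: 180 km
Time: 1h 30m = 90 min = 90/60 = 3/2 hours
Speed = 180 ÷ (3/2) = 180 × 2 / 3 = 360/3 = 120.0 km/h

120.0 km/h


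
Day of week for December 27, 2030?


Friday

Zeller's congruence:
q=27, m=12, k=30, j=20
h = (27 + ⌊13×13/5⌋ + 30 + ⌊30/4⌋ + ⌊20/4⌋ - 2×20) mod 7
= (27 + 33 + 30 + 7 + 5 - 40) mod 7
= 62 mod 7 = 6
h=6 → Friday


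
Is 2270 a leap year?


Rules: divisible by 4 AND (not by 100 OR by 400)
2270 ÷ 4 = 567 remainder 2 → not divisible by 4
Not divisible by 4 → not a leap year

No


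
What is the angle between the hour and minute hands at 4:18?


Hour hand = 4×30 + 18×0.5 = 129.0°
Minute hand = 18×6 = 108°
Difference = |129.0 - 108| = 21.0°

21.0°


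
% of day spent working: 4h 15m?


Time: 255 minutes
Day: 1440 minutes
Percentage = (255/1440) × 100 ≈ 17.7%

17.7%


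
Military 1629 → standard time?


Hour: 16
16 - 12 = 4 → PM

4:29 PM


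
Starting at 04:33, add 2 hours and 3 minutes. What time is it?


06:36

Start: 273 minutes from midnight
Add: 123 minutes
Total: 396 minutes
Hours: 396 ÷ 60 = 6 remainder 36


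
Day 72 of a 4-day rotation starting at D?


Shift C

Shifts: A, B, C, D
Start: D (index 3)
Day 72: (3 + 72 - 1) mod 4
= 74 mod 4
= 2
Index 2 → shift C


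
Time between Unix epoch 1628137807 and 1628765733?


Difference = 1628765733 - 1628137807 = 627926 seconds
In hours: 627926 / 3600 ≈ 174.4
In days: 627926 / 86400 ≈ 7.27

627926 seconds (174.4 hours / 7.27 days)


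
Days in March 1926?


31 days

Month: March (month 3)
March has 31 days


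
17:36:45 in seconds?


Hours: 17 × 3600 = 61200
Minutes: 36 × 60 = 2160
Seconds: 45
Total = 61200 + 2160 + 45 = 63405

63405 seconds


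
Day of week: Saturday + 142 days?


Monday

Start: Saturday (index 5)
(5 + 142) mod 7
= 147 mod 7
= 0
Index 0 → Monday


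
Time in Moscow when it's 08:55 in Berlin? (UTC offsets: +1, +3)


10:55

Time difference = UTC+3 - UTC+1 = +2 hours
New hour = (8 + 2) mod 24
= 10 mod 24 = 10
Minutes unchanged → 10:55


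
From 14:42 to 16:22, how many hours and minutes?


1h 40m

End time in minutes: 16×60 + 22 = 982
Start time in minutes: 14×60 + 42 = 882
Difference = 982 - 882 = 100 minutes
= 1 hours 40 minutes


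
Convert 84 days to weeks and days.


12 weeks 0 days

Weeks: 84 ÷ 7 = 12 remainder 0


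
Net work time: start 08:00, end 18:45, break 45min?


Total time = (18×60+45) - (8×60+0)
= 1125 - 480 = 645 min
Minus break: 645 - 45 = 600 min
= 10h 0m

10h 0m (600 minutes)


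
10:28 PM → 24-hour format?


22:28

Input: 10:28 PM
PM: 10 + 12 = 22


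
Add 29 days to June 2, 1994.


July 1, 1994

Start: June 2, 1994
Add 29 days
June 2 → July 1: 30 - 2 + 1 = 29 days (29 - 29 = 0 left)
Land exactly on July 1, 1994


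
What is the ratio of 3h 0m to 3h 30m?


6:7 (0.86)

Duration 1: 180 minutes
Duration 2: 210 minutes
Ratio = 180:210
GCD = 30
Simplified = 6:7
As a decimal: 6/7 ≈ 0.86


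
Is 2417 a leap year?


Rules: divisible by 4 AND (not by 100 OR by 400)
2417 ÷ 4 = 604 remainder 1 → not divisible by 4
Not divisible by 4 → not a leap year

No


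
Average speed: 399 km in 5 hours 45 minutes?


Distance: 399 km
Time: 5h 45m = 345 min = 345/60 = 23/4 hours
Speed = 399 ÷ (23/4) = 399 × 4 / 23 = 1596/23 ≈ 69.4 km/h

69.4 km/h


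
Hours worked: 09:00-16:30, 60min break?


6h 30m (390 minutes)

Total time = (16×60+30) - (9×60+0)
= 990 - 540 = 450 min
Minus break: 450 - 60 = 390 min
= 6h 30m


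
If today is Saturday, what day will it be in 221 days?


Wednesday

Start: Saturday (index 5)
(5 + 221) mod 7
= 226 mod 7
= 2
Index 2 → Wednesday


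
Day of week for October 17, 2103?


Wednesday

Zeller's congruence:
q=17, m=10, k=3, j=21
h = (17 + ⌊13×11/5⌋ + 3 + ⌊3/4⌋ + ⌊21/4⌋ - 2×21) mod 7
= (17 + 28 + 3 + 0 + 5 - 42) mod 7
= 11 mod 7 = 4
h=4 → Wednesday


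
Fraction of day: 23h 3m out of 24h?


Total minutes: 23×60 + 3 = 1383
Day = 24×60 = 1440 minutes
Fraction = 1383/1440 ≈ 0.9604
As a percentage: 1383/1440 × 100 ≈ 96.04%

0.9604 (96.04%)


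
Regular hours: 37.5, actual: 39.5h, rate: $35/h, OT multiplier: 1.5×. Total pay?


$1417.50

Regular: 37.5h × $35 = $1312.50
Overtime: 39.5 - 37.5 = 2.0h
OT pay: 2.0h × $35 × 1.5 = $105.00
Total = $1312.50 + $105.00 = $1417.50


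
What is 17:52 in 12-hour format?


Hour: 17
17 - 12 = 5 → PM

5:52 PM


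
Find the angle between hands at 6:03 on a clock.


Hour hand = 6×30 + 3×0.5 = 181.5°
Minute hand = 3×6 = 18°
Difference = |181.5 - 18| = 163.5°

163.5°


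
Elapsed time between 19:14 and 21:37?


End time in minutes: 21×60 + 37 = 1297
Start time in minutes: 19×60 + 14 = 1154
Difference = 1297 - 1154 = 143 minutes
= 2 hours 23 minutes

2h 23m


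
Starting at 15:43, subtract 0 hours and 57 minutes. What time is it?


Start: 943 minutes from midnight
Subtract: 57 minutes
Remaining: 943 - 57 = 886
Hours: 14, Minutes: 46

14:46


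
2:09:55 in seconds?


Hours: 2 × 3600 = 7200
Minutes: 9 × 60 = 540
Seconds: 55
Total = 7200 + 540 + 55 = 7795

7795 seconds


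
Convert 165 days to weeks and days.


Weeks: 165 ÷ 7 = 23 remainder 4

23 weeks 4 days


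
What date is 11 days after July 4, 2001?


Start: July 4, 2001
Add 11 days
July 4 + 11 = July 15, 2001

July 15, 2001


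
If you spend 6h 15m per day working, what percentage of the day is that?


Time: 375 minutes
Day: 1440 minutes
Percentage = (375/1440) × 100 ≈ 26.0%

26.0%


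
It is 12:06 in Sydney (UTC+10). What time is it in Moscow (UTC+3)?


05:06

Time difference = UTC+3 - UTC+10 = -7 hours
New hour = (12 -7) mod 24
= 5 mod 24 = 5
Minutes unchanged → 05:06


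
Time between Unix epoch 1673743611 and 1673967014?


223403 seconds (62.1 hours / 2.59 days)

Difference = 1673967014 - 1673743611 = 223403 seconds
In hours: 223403 / 3600 ≈ 62.1
In days: 223403 / 86400 ≈ 2.59


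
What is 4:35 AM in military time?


Input: 4:35 AM
AM hour stays: 4

04:35


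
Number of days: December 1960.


Month: December (month 12)
December has 31 days

31 days


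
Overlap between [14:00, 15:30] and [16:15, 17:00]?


Meeting A: 840-930 (in minutes from midnight)
Meeting B: 975-1020
Overlap start = max(840, 975) = 975
Overlap end = min(930, 1020) = 930
Overlap = max(0, 930 - 975) = 0 min

0 minutes


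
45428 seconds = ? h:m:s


12h 37m 8s

Hours: 45428 ÷ 3600 = 12 remainder 2228
Minutes: 2228 ÷ 60 = 37 remainder 8
Seconds: 8


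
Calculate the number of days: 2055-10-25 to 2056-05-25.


From October 25, 2055 to May 25, 2056
Rest of October 2055: 31 - 25 = 6
Full months: November 30, December 31, January 31, February 2056 29, March 31, April 30
Days into May 2056: 25
Total = 6 + 30 + 31 + 31 + 29 + 31 + 30 + 25 = 213 days

213 days


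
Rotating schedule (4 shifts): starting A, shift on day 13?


Shifts: A, B, C, D
Start: A (index 0)
Day 13: (0 + 13 - 1) mod 4
= 12 mod 4
= 0
Index 0 → shift A

Shift A


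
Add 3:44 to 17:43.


Start: 1063 minutes from midnight
Add: 224 minutes
Total: 1287 minutes
Hours: 1287 ÷ 60 = 21 remainder 27

21:27


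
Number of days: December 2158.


31 days

Month: December (month 12)
December has 31 days


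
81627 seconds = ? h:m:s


Hours: 81627 ÷ 3600 = 22 remainder 2427
Minutes: 2427 ÷ 60 = 40 remainder 27
Seconds: 27

22h 40m 27s


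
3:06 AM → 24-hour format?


03:06

Input: 3:06 AM
AM hour stays: 3


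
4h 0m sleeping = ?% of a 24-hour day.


16.7%

Time: 240 minutes
Day: 1440 minutes
Percentage = (240/1440) × 100 ≈ 16.7%


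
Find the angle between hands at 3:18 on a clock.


Hour hand = 3×30 + 18×0.5 = 99.0°
Minute hand = 18×6 = 108°
Difference = |99.0 - 108| = 9.0°

9.0°


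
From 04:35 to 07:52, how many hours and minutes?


3h 17m

End time in minutes: 7×60 + 52 = 472
Start time in minutes: 4×60 + 35 = 275
Difference = 472 - 275 = 197 minutes
= 3 hours 17 minutes


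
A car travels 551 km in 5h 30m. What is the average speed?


Distance: 551 km
Time: 5h 30m = 330 min = 330/60 = 11/2 hours
Speed = 551 ÷ (11/2) = 551 × 2 / 11 = 1102/11 ≈ 100.2 km/h

100.2 km/h


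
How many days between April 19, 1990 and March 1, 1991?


From April 19, 1990 to March 1, 1991
Rest of April 1990: 30 - 19 = 11
Full months: May 31, June 30, July 31, August 31, September 30, October 31, November 30, December 31, January 31, February 1991 28
Days into March 1991: 1
Total = 11 + 31 + 30 + 31 + 31 + 30 + 31 + 30 + 31 + 31 + 28 + 1 = 316 days

316 days


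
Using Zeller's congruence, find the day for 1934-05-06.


Sunday

Zeller's congruence:
q=6, m=5, k=34, j=19
h = (6 + ⌊13×6/5⌋ + 34 + ⌊34/4⌋ + ⌊19/4⌋ - 2×19) mod 7
= (6 + 15 + 34 + 8 + 4 - 38) mod 7
= 29 mod 7 = 1
h=1 → Sunday


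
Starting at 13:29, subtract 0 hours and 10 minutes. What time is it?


13:19

Start: 809 minutes from midnight
Subtract: 10 minutes
Remaining: 809 - 10 = 799
Hours: 13, Minutes: 19


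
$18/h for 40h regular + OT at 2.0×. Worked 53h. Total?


Regular: 40h × $18 = $720.00
Overtime: 53 - 40 = 13h
OT pay: 13h × $18 × 2.0 = $468.00
Total = $720.00 + $468.00 = $1188.00

$1188.00


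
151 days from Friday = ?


Tuesday

Start: Friday (index 4)
(4 + 151) mod 7
= 155 mod 7
= 1
Index 1 → Tuesday


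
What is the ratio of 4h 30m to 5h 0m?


Duration 1: 270 minutes
Duration 2: 300 minutes
Ratio = 270:300
GCD = 30
Simplified = 9:10
As a decimal: 9/10 = 0.90

9:10 (0.90)


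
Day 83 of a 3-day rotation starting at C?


Shift A

Shifts: A, B, C
Start: C (index 2)
Day 83: (2 + 83 - 1) mod 3
= 84 mod 3
= 0
Index 0 → shift A


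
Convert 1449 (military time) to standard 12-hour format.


Hour: 14
14 - 12 = 2 → PM

2:49 PM


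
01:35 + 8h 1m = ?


09:36

Start: 95 minutes from midnight
Add: 481 minutes
Total: 576 minutes
Hours: 576 ÷ 60 = 9 remainder 36


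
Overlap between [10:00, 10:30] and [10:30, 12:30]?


Meeting A: 600-630 (in minutes from midnight)
Meeting B: 630-750
Overlap start = max(600, 630) = 630
Overlap end = min(630, 750) = 630
Overlap = max(0, 630 - 630) = 0 min

0 minutes


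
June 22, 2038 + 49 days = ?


Start: June 22, 2038
Add 49 days
June 22 → July 1: 30 - 22 + 1 = 9 days (49 - 9 = 40 left)
July 1 → August 1: 31 - 1 + 1 = 31 days (40 - 31 = 9 left)
August 1 + 9 = August 10, 2038

August 10, 2038


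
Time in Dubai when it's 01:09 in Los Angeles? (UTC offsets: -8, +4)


Time difference = UTC+4 - UTC-8 = +12 hours
New hour = (1 + 12) mod 24
= 13 mod 24 = 13
Minutes unchanged → 13:09

13:09


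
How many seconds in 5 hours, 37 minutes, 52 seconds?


Hours: 5 × 3600 = 18000
Minutes: 37 × 60 = 2220
Seconds: 52
Total = 18000 + 2220 + 52 = 20272

20272 seconds


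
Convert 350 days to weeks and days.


50 weeks 0 days

Weeks: 350 ÷ 7 = 50 remainder 0


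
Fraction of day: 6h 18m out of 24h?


Total minutes: 6×60 + 18 = 378
Day = 24×60 = 1440 minutes
Fraction = 378/1440 = 0.2625
As a percentage: 378/1440 × 100 = 26.25%

0.2625 (26.25%)


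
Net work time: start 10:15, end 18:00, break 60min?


6h 45m (405 minutes)

Total time = (18×60+0) - (10×60+15)
= 1080 - 615 = 465 min
Minus break: 465 - 60 = 405 min
= 6h 45m


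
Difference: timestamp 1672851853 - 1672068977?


782876 seconds (217.5 hours / 9.06 days)

Difference = 1672851853 - 1672068977 = 782876 seconds
In hours: 782876 / 3600 ≈ 217.5
In days: 782876 / 86400 ≈ 9.06


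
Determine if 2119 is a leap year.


Rules: divisible by 4 AND (not by 100 OR by 400)
2119 ÷ 4 = 529 remainder 3 → not divisible by 4
Not divisible by 4 → not a leap year

No


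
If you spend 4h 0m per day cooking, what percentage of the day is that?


16.7%

Time: 240 minutes
Day: 1440 minutes
Percentage = (240/1440) × 100 ≈ 16.7%


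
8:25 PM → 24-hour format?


Input: 8:25 PM
PM: 8 + 12 = 20

20:25


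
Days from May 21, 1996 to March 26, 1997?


From May 21, 1996 to March 26, 1997
Rest of May 1996: 31 - 21 = 10
Full months: June 30, July 31, August 31, September 30, October 31, November 30, December 31, January 31, February 1997 28
Days into March 1997: 26
Total = 10 + 30 + 31 + 31 + 30 + 31 + 30 + 31 + 31 + 28 + 26 = 309 days

309 days


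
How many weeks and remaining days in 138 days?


19 weeks 5 days

Weeks: 138 ÷ 7 = 19 remainder 5


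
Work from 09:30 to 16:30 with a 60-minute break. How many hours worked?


6h 0m (360 minutes)

Total time = (16×60+30) - (9×60+30)
= 990 - 570 = 420 min
Minus break: 420 - 60 = 360 min
= 6h 0m


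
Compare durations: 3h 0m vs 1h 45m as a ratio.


Duration 1: 180 minutes
Duration 2: 105 minutes
Ratio = 180:105
GCD = 15
Simplified = 12:7
As a decimal: 12/7 ≈ 1.71

12:7 (1.71)


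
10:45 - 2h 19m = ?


Start: 645 minutes from midnight
Subtract: 139 minutes
Remaining: 645 - 139 = 506
Hours: 8, Minutes: 26

08:26


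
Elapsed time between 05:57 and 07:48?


1h 51m

End time in minutes: 7×60 + 48 = 468
Start time in minutes: 5×60 + 57 = 357
Difference = 468 - 357 = 111 minutes
= 1 hours 51 minutes


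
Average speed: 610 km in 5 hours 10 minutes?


Distance: 610 km
Time: 5h 10m = 310 min = 310/60 = 31/6 hours
Speed = 610 ÷ (31/6) = 610 × 6 / 31 = 3660/31 ≈ 118.1 km/h

118.1 km/h


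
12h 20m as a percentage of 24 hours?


0.5139 (51.39%)

Total minutes: 12×60 + 20 = 740
Day = 24×60 = 1440 minutes
Fraction = 740/1440 ≈ 0.5139
As a percentage: 740/1440 × 100 ≈ 51.39%


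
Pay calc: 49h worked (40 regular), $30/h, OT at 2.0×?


$1740.00

Regular: 40h × $30 = $1200.00
Overtime: 49 - 40 = 9h
OT pay: 9h × $30 × 2.0 = $540.00
Total = $1200.00 + $540.00 = $1740.00


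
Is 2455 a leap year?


Rules: divisible by 4 AND (not by 100 OR by 400)
2455 ÷ 4 = 613 remainder 3 → not divisible by 4
Not divisible by 4 → not a leap year

No


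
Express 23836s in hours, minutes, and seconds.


Hours: 23836 ÷ 3600 = 6 remainder 2236
Minutes: 2236 ÷ 60 = 37 remainder 16
Seconds: 16

6h 37m 16s


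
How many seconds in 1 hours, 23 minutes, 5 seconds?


Hours: 1 × 3600 = 3600
Minutes: 23 × 60 = 1380
Seconds: 5
Total = 3600 + 1380 + 5 = 4985

4985 seconds


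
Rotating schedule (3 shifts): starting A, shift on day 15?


Shifts: A, B, C
Start: A (index 0)
Day 15: (0 + 15 - 1) mod 3
= 14 mod 3
= 2
Index 2 → shift C

Shift C


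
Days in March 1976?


31 days

Month: March (month 3)
March has 31 days


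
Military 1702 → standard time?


Hour: 17
17 - 12 = 5 → PM

5:02 PM


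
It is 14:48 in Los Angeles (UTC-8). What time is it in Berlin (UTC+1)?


Time difference = UTC+1 - UTC-8 = +9 hours
New hour = (14 + 9) mod 24
= 23 mod 24 = 23
Minutes unchanged → 23:48

23:48


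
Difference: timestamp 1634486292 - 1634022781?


Difference = 1634486292 - 1634022781 = 463511 seconds
In hours: 463511 / 3600 ≈ 128.8
In days: 463511 / 86400 ≈ 5.36

463511 seconds (128.8 hours / 5.36 days)


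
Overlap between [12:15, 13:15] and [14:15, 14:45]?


Meeting A: 735-795 (in minutes from midnight)
Meeting B: 855-885
Overlap start = max(735, 855) = 855
Overlap end = min(795, 885) = 795
Overlap = max(0, 795 - 855) = 0 min

0 minutes


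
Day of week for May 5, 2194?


Monday

Zeller's congruence:
q=5, m=5, k=94, j=21
h = (5 + ⌊13×6/5⌋ + 94 + ⌊94/4⌋ + ⌊21/4⌋ - 2×21) mod 7
= (5 + 15 + 94 + 23 + 5 - 42) mod 7
= 100 mod 7 = 2
h=2 → Monday


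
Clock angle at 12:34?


Hour hand (12 ≡ 0 on the dial): 0×30 + 34×0.5 = 17.0°
Minute hand = 34×6 = 204°
Difference = |17.0 - 204| = 187.0°
Since > 180°: 360 - 187.0 = 173.0°

173.0°


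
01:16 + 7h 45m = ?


09:01

Start: 76 minutes from midnight
Add: 465 minutes
Total: 541 minutes
Hours: 541 ÷ 60 = 9 remainder 1


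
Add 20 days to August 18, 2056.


September 7, 2056

Start: August 18, 2056
Add 20 days
August 18 → September 1: 31 - 18 + 1 = 14 days (20 - 14 = 6 left)
September 1 + 6 = September 7, 2056


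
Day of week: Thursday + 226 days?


Start: Thursday (index 3)
(3 + 226) mod 7
= 229 mod 7
= 5
Index 5 → Saturday

Saturday


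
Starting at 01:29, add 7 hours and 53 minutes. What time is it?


Start: 89 minutes from midnight
Add: 473 minutes
Total: 562 minutes
Hours: 562 ÷ 60 = 9 remainder 22

09:22


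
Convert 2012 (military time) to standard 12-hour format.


8:12 PM

Hour: 20
20 - 12 = 8 → PM


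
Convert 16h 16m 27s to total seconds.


Hours: 16 × 3600 = 57600
Minutes: 16 × 60 = 960
Seconds: 27
Total = 57600 + 960 + 27 = 58587

58587 seconds


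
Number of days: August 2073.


31 days

Month: August (month 8)
August has 31 days


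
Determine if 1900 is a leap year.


Rules: divisible by 4 AND (not by 100 OR by 400)
1900 ÷ 4 = 475 exactly → divisible by 4
1900 ÷ 100 = 19 exactly → divisible by 100
1900 ÷ 400 = 4 remainder 300 → not divisible by 400
Divisible by 100 but not by 400 → not a leap year

No


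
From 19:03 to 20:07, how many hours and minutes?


1h 4m

End time in minutes: 20×60 + 7 = 1207
Start time in minutes: 19×60 + 3 = 1143
Difference = 1207 - 1143 = 64 minutes
= 1 hours 4 minutes


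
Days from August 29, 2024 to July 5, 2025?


From August 29, 2024 to July 5, 2025
Rest of August 2024: 31 - 29 = 2
Full months: September 30, October 31, November 30, December 31, January 31, February 2025 28, March 31, April 30, May 31, June 30
Days into July 2025: 5
Total = 2 + 30 + 31 + 30 + 31 + 31 + 28 + 31 + 30 + 31 + 30 + 5 = 310 days

310 days


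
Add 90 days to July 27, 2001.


October 25, 2001

Start: July 27, 2001
Add 90 days
July 27 → August 1: 31 - 27 + 1 = 5 days (90 - 5 = 85 left)
August 1 → September 1: 31 - 1 + 1 = 31 days (85 - 31 = 54 left)
September 1 → October 1: 30 - 1 + 1 = 30 days (54 - 30 = 24 left)
October 1 + 24 = October 25, 2001


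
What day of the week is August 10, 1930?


Zeller's congruence:
q=10, m=8, k=30, j=19
h = (10 + ⌊13×9/5⌋ + 30 + ⌊30/4⌋ + ⌊19/4⌋ - 2×19) mod 7
= (10 + 23 + 30 + 7 + 4 - 38) mod 7
= 36 mod 7 = 1
h=1 → Sunday

Sunday


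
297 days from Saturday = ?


Start: Saturday (index 5)
(5 + 297) mod 7
= 302 mod 7
= 1
Index 1 → Tuesday

Tuesday


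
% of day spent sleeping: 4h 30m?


Time: 270 minutes
Day: 1440 minutes
Percentage = (270/1440) × 100 ≈ 18.8%

18.8%


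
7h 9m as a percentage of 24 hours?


Total minutes: 7×60 + 9 = 429
Day = 24×60 = 1440 minutes
Fraction = 429/1440 ≈ 0.2979
As a percentage: 429/1440 × 100 ≈ 29.79%

0.2979 (29.79%)


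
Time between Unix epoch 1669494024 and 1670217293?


723269 seconds (200.9 hours / 8.37 days)

Difference = 1670217293 - 1669494024 = 723269 seconds
In hours: 723269 / 3600 ≈ 200.9
In days: 723269 / 86400 ≈ 8.37


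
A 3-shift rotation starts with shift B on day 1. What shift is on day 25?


Shifts: A, B, C
Start: B (index 1)
Day 25: (1 + 25 - 1) mod 3
= 25 mod 3
= 1
Index 1 → shift B

Shift B


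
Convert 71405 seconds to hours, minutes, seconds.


19h 50m 5s

Hours: 71405 ÷ 3600 = 19 remainder 3005
Minutes: 3005 ÷ 60 = 50 remainder 5
Seconds: 5


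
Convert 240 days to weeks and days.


34 weeks 2 days

Weeks: 240 ÷ 7 = 34 remainder 2


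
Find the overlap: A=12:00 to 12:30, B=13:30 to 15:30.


Meeting A: 720-750 (in minutes from midnight)
Meeting B: 810-930
Overlap start = max(720, 810) = 810
Overlap end = min(750, 930) = 750
Overlap = max(0, 750 - 810) = 0 min

0 minutes


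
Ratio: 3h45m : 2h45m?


15:11 (1.36)

Duration 1: 225 minutes
Duration 2: 165 minutes
Ratio = 225:165
GCD = 15
Simplified = 15:11
As a decimal: 15/11 ≈ 1.36


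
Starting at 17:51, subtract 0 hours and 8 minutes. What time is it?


Start: 1071 minutes from midnight
Subtract: 8 minutes
Remaining: 1071 - 8 = 1063
Hours: 17, Minutes: 43

17:43


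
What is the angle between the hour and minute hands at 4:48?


Hour hand = 4×30 + 48×0.5 = 144.0°
Minute hand = 48×6 = 288°
Difference = |144.0 - 288| = 144.0°

144.0°


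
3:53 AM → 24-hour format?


Input: 3:53 AM
AM hour stays: 3

03:53


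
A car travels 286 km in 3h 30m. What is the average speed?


Distance: 286 km
Time: 3h 30m = 210 min = 210/60 = 7/2 hours
Speed = 286 ÷ (7/2) = 286 × 2 / 7 = 572/7 ≈ 81.7 km/h

81.7 km/h


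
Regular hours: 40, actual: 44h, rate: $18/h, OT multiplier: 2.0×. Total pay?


Regular: 40h × $18 = $720.00
Overtime: 44 - 40 = 4h
OT pay: 4h × $18 × 2.0 = $144.00
Total = $720.00 + $144.00 = $864.00

$864.00


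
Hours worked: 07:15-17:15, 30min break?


Total time = (17×60+15) - (7×60+15)
= 1035 - 435 = 600 min
Minus break: 600 - 30 = 570 min
= 9h 30m

9h 30m (570 minutes)


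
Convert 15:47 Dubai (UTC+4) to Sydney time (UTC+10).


Time difference = UTC+10 - UTC+4 = +6 hours
New hour = (15 + 6) mod 24
= 21 mod 24 = 21
Minutes unchanged → 21:47

21:47


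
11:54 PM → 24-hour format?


Input: 11:54 PM
PM: 11 + 12 = 23

23:54


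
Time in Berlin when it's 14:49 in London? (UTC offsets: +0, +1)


Time difference = UTC+1 - UTC+0 = +1 hours
New hour = (14 + 1) mod 24
= 15 mod 24 = 15
Minutes unchanged → 15:49

15:49


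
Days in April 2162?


Month: April (month 4)
April has 30 days

30 days


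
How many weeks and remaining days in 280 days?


Weeks: 280 ÷ 7 = 40 remainder 0

40 weeks 0 days


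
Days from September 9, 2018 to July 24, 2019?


318 days

From September 9, 2018 to July 24, 2019
Rest of September 2018: 30 - 9 = 21
Full months: October 31, November 30, December 31, January 31, February 2019 28, March 31, April 30, May 31, June 30
Days into July 2019: 24
Total = 21 + 31 + 30 + 31 + 31 + 28 + 31 + 30 + 31 + 30 + 24 = 318 days


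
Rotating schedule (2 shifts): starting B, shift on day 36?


Shift A

Shifts: A, B
Start: B (index 1)
Day 36: (1 + 36 - 1) mod 2
= 36 mod 2
= 0
Index 0 → shift A


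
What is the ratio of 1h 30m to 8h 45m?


Duration 1: 90 minutes
Duration 2: 525 minutes
Ratio = 90:525
GCD = 15
Simplified = 6:35
As a decimal: 6/35 ≈ 0.17

6:35 (0.17)
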